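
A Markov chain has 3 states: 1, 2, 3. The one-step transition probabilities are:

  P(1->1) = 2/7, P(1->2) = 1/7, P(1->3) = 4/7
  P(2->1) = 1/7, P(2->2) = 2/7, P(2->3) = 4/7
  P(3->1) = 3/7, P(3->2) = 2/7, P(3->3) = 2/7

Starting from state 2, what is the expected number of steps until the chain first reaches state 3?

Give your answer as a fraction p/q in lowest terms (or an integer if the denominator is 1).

Answer: 7/4

Derivation:
Let h_i = expected steps to first reach 3 from state i.
Boundary: h_3 = 0.
First-step equations for the other states:
  h_1 = 1 + 2/7*h_1 + 1/7*h_2 + 4/7*h_3
  h_2 = 1 + 1/7*h_1 + 2/7*h_2 + 4/7*h_3

Substituting h_3 = 0 and rearranging gives the linear system (I - Q) h = 1:
  [5/7, -1/7] . (h_1, h_2) = 1
  [-1/7, 5/7] . (h_1, h_2) = 1

Solving yields:
  h_1 = 7/4
  h_2 = 7/4

Starting state is 2, so the expected hitting time is h_2 = 7/4.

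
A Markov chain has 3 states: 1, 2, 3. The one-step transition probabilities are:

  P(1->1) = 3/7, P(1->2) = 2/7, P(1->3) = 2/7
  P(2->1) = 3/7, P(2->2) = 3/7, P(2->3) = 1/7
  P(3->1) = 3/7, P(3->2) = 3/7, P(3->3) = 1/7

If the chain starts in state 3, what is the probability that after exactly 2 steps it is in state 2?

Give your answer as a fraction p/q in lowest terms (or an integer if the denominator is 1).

Answer: 18/49

Derivation:
Computing P^2 by repeated multiplication:
P^1 =
  1: [3/7, 2/7, 2/7]
  2: [3/7, 3/7, 1/7]
  3: [3/7, 3/7, 1/7]
P^2 =
  1: [3/7, 18/49, 10/49]
  2: [3/7, 18/49, 10/49]
  3: [3/7, 18/49, 10/49]

(P^2)[3 -> 2] = 18/49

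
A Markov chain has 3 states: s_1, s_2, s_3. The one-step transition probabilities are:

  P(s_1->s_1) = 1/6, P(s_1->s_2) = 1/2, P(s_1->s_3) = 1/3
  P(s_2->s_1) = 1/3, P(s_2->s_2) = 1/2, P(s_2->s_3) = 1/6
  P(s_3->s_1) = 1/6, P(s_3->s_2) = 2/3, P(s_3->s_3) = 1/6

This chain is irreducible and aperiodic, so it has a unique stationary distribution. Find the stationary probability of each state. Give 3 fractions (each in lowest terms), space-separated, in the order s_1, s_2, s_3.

Answer: 11/43 23/43 9/43

Derivation:
The stationary distribution satisfies pi = pi * P, i.e.:
  pi_s_1 = 1/6*pi_s_1 + 1/3*pi_s_2 + 1/6*pi_s_3
  pi_s_2 = 1/2*pi_s_1 + 1/2*pi_s_2 + 2/3*pi_s_3
  pi_s_3 = 1/3*pi_s_1 + 1/6*pi_s_2 + 1/6*pi_s_3
with normalization: pi_s_1 + pi_s_2 + pi_s_3 = 1.

Using the first 2 balance equations plus normalization, the linear system A*pi = b is:
  [-5/6, 1/3, 1/6] . pi = 0
  [1/2, -1/2, 2/3] . pi = 0
  [1, 1, 1] . pi = 1

Solving yields:
  pi_s_1 = 11/43
  pi_s_2 = 23/43
  pi_s_3 = 9/43

Verification (pi * P):
  11/43*1/6 + 23/43*1/3 + 9/43*1/6 = 11/43 = pi_s_1  (ok)
  11/43*1/2 + 23/43*1/2 + 9/43*2/3 = 23/43 = pi_s_2  (ok)
  11/43*1/3 + 23/43*1/6 + 9/43*1/6 = 9/43 = pi_s_3  (ok)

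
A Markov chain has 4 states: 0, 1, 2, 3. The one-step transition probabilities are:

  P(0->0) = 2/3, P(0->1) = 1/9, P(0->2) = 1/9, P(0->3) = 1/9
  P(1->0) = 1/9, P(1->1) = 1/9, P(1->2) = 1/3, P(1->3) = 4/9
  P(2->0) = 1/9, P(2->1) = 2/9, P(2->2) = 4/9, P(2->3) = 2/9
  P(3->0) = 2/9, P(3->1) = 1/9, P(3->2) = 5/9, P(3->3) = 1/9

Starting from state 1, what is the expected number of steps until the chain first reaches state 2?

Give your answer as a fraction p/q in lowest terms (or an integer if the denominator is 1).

Let h_i = expected steps to first reach 2 from state i.
Boundary: h_2 = 0.
First-step equations for the other states:
  h_0 = 1 + 2/3*h_0 + 1/9*h_1 + 1/9*h_2 + 1/9*h_3
  h_1 = 1 + 1/9*h_0 + 1/9*h_1 + 1/3*h_2 + 4/9*h_3
  h_3 = 1 + 2/9*h_0 + 1/9*h_1 + 5/9*h_2 + 1/9*h_3

Substituting h_2 = 0 and rearranging gives the linear system (I - Q) h = 1:
  [1/3, -1/9, -1/9] . (h_0, h_1, h_3) = 1
  [-1/9, 8/9, -4/9] . (h_0, h_1, h_3) = 1
  [-2/9, -1/9, 8/9] . (h_0, h_1, h_3) = 1

Solving yields:
  h_0 = 243/49
  h_1 = 153/49
  h_3 = 135/49

Starting state is 1, so the expected hitting time is h_1 = 153/49.

Answer: 153/49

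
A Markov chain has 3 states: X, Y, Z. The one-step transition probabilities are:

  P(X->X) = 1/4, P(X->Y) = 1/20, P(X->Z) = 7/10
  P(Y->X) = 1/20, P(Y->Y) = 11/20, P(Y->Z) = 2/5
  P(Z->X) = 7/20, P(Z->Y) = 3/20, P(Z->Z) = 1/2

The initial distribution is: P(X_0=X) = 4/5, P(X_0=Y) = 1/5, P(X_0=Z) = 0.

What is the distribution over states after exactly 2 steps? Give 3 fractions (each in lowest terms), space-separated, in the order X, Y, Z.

Answer: 71/250 189/1000 527/1000

Derivation:
Propagating the distribution step by step (d_{t+1} = d_t * P):
d_0 = (X=4/5, Y=1/5, Z=0)
  d_1[X] = 4/5*1/4 + 1/5*1/20 + 0*7/20 = 21/100
  d_1[Y] = 4/5*1/20 + 1/5*11/20 + 0*3/20 = 3/20
  d_1[Z] = 4/5*7/10 + 1/5*2/5 + 0*1/2 = 16/25
d_1 = (X=21/100, Y=3/20, Z=16/25)
  d_2[X] = 21/100*1/4 + 3/20*1/20 + 16/25*7/20 = 71/250
  d_2[Y] = 21/100*1/20 + 3/20*11/20 + 16/25*3/20 = 189/1000
  d_2[Z] = 21/100*7/10 + 3/20*2/5 + 16/25*1/2 = 527/1000
d_2 = (X=71/250, Y=189/1000, Z=527/1000)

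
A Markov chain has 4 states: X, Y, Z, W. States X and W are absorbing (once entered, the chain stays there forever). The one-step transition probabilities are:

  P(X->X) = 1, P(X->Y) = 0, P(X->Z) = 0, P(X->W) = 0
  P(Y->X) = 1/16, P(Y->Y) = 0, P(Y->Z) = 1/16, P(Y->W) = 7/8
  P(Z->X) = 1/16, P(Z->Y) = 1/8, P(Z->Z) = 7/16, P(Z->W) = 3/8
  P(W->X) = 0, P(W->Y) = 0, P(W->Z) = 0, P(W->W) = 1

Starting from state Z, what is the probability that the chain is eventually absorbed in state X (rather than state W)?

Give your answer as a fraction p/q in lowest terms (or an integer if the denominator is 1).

Answer: 9/71

Derivation:
Let a_i = P(absorbed in X | start in state i).
Boundary conditions: a_X = 1, a_W = 0.
For each transient state i, a_i = sum_j P(i->j) * a_j:
  a_Y = 1/16*a_X + 0*a_Y + 1/16*a_Z + 7/8*a_W
  a_Z = 1/16*a_X + 1/8*a_Y + 7/16*a_Z + 3/8*a_W

Substituting a_X = 1 and a_W = 0, rearrange to (I - Q) a = r where r[i] = P(i -> X):
  [1, -1/16] . (a_Y, a_Z) = 1/16
  [-1/8, 9/16] . (a_Y, a_Z) = 1/16

Solving yields:
  a_Y = 5/71
  a_Z = 9/71

Starting state is Z, so the absorption probability is a_Z = 9/71.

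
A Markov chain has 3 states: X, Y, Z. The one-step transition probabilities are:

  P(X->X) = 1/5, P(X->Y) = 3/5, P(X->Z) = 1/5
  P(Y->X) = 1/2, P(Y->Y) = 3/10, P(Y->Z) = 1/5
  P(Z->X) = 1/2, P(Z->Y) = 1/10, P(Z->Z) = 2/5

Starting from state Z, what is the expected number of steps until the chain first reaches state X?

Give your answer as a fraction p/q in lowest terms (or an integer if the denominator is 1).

Let h_i = expected steps to first reach X from state i.
Boundary: h_X = 0.
First-step equations for the other states:
  h_Y = 1 + 1/2*h_X + 3/10*h_Y + 1/5*h_Z
  h_Z = 1 + 1/2*h_X + 1/10*h_Y + 2/5*h_Z

Substituting h_X = 0 and rearranging gives the linear system (I - Q) h = 1:
  [7/10, -1/5] . (h_Y, h_Z) = 1
  [-1/10, 3/5] . (h_Y, h_Z) = 1

Solving yields:
  h_Y = 2
  h_Z = 2

Starting state is Z, so the expected hitting time is h_Z = 2.

Answer: 2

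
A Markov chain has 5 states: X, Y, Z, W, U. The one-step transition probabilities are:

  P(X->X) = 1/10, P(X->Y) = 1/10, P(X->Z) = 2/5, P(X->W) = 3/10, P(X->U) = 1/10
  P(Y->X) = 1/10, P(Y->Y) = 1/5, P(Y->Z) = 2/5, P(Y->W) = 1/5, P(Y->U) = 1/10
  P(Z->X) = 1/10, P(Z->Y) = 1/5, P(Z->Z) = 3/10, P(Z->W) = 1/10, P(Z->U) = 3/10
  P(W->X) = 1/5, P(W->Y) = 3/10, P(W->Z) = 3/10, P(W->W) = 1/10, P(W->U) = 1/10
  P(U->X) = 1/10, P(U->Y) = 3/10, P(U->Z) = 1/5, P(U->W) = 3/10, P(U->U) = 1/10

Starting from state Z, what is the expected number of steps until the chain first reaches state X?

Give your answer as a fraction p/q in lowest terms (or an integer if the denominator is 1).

Let h_i = expected steps to first reach X from state i.
Boundary: h_X = 0.
First-step equations for the other states:
  h_Y = 1 + 1/10*h_X + 1/5*h_Y + 2/5*h_Z + 1/5*h_W + 1/10*h_U
  h_Z = 1 + 1/10*h_X + 1/5*h_Y + 3/10*h_Z + 1/10*h_W + 3/10*h_U
  h_W = 1 + 1/5*h_X + 3/10*h_Y + 3/10*h_Z + 1/10*h_W + 1/10*h_U
  h_U = 1 + 1/10*h_X + 3/10*h_Y + 1/5*h_Z + 3/10*h_W + 1/10*h_U

Substituting h_X = 0 and rearranging gives the linear system (I - Q) h = 1:
  [4/5, -2/5, -1/5, -1/10] . (h_Y, h_Z, h_W, h_U) = 1
  [-1/5, 7/10, -1/10, -3/10] . (h_Y, h_Z, h_W, h_U) = 1
  [-3/10, -3/10, 9/10, -1/10] . (h_Y, h_Z, h_W, h_U) = 1
  [-3/10, -1/5, -3/10, 9/10] . (h_Y, h_Z, h_W, h_U) = 1

Solving yields:
  h_Y = 2492/291
  h_Z = 836/97
  h_W = 2264/291
  h_U = 822/97

Starting state is Z, so the expected hitting time is h_Z = 836/97.

Answer: 836/97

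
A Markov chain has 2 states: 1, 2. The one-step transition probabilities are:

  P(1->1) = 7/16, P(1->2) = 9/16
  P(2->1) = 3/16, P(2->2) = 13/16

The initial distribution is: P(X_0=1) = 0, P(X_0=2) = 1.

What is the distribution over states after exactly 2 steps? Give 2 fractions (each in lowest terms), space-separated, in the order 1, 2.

Answer: 15/64 49/64

Derivation:
Propagating the distribution step by step (d_{t+1} = d_t * P):
d_0 = (1=0, 2=1)
  d_1[1] = 0*7/16 + 1*3/16 = 3/16
  d_1[2] = 0*9/16 + 1*13/16 = 13/16
d_1 = (1=3/16, 2=13/16)
  d_2[1] = 3/16*7/16 + 13/16*3/16 = 15/64
  d_2[2] = 3/16*9/16 + 13/16*13/16 = 49/64
d_2 = (1=15/64, 2=49/64)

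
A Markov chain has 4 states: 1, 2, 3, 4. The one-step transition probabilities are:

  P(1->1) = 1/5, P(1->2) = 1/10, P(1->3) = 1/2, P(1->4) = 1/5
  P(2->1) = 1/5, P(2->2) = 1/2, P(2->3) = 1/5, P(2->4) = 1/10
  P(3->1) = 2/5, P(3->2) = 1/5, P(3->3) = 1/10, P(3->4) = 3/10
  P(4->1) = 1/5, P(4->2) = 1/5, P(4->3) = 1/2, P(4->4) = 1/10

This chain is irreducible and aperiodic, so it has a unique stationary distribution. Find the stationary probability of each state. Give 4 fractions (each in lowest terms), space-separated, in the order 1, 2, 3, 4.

The stationary distribution satisfies pi = pi * P, i.e.:
  pi_1 = 1/5*pi_1 + 1/5*pi_2 + 2/5*pi_3 + 1/5*pi_4
  pi_2 = 1/10*pi_1 + 1/2*pi_2 + 1/5*pi_3 + 1/5*pi_4
  pi_3 = 1/2*pi_1 + 1/5*pi_2 + 1/10*pi_3 + 1/2*pi_4
  pi_4 = 1/5*pi_1 + 1/10*pi_2 + 3/10*pi_3 + 1/10*pi_4
with normalization: pi_1 + pi_2 + pi_3 + pi_4 = 1.

Using the first 3 balance equations plus normalization, the linear system A*pi = b is:
  [-4/5, 1/5, 2/5, 1/5] . pi = 0
  [1/10, -1/2, 1/5, 1/5] . pi = 0
  [1/2, 1/5, -9/10, 1/2] . pi = 0
  [1, 1, 1, 1] . pi = 1

Solving yields:
  pi_1 = 127/487
  pi_2 = 121/487
  pi_3 = 148/487
  pi_4 = 91/487

Verification (pi * P):
  127/487*1/5 + 121/487*1/5 + 148/487*2/5 + 91/487*1/5 = 127/487 = pi_1  (ok)
  127/487*1/10 + 121/487*1/2 + 148/487*1/5 + 91/487*1/5 = 121/487 = pi_2  (ok)
  127/487*1/2 + 121/487*1/5 + 148/487*1/10 + 91/487*1/2 = 148/487 = pi_3  (ok)
  127/487*1/5 + 121/487*1/10 + 148/487*3/10 + 91/487*1/10 = 91/487 = pi_4  (ok)

Answer: 127/487 121/487 148/487 91/487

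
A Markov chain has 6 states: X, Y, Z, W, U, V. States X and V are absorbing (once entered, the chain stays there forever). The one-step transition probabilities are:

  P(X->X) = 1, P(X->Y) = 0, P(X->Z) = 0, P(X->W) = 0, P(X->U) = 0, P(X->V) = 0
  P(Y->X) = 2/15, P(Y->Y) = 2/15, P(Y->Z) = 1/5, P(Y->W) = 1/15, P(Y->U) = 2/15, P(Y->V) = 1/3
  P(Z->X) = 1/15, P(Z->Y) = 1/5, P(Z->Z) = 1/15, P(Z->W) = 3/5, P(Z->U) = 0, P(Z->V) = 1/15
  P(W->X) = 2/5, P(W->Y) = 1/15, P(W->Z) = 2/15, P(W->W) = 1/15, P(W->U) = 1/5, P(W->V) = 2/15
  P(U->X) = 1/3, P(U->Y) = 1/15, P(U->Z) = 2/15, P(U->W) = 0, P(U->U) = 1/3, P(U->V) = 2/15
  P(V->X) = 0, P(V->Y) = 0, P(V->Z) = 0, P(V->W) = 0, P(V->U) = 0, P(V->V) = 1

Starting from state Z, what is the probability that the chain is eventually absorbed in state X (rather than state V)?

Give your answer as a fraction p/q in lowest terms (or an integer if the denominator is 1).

Let a_i = P(absorbed in X | start in state i).
Boundary conditions: a_X = 1, a_V = 0.
For each transient state i, a_i = sum_j P(i->j) * a_j:
  a_Y = 2/15*a_X + 2/15*a_Y + 1/5*a_Z + 1/15*a_W + 2/15*a_U + 1/3*a_V
  a_Z = 1/15*a_X + 1/5*a_Y + 1/15*a_Z + 3/5*a_W + 0*a_U + 1/15*a_V
  a_W = 2/5*a_X + 1/15*a_Y + 2/15*a_Z + 1/15*a_W + 1/5*a_U + 2/15*a_V
  a_U = 1/3*a_X + 1/15*a_Y + 2/15*a_Z + 0*a_W + 1/3*a_U + 2/15*a_V

Substituting a_X = 1 and a_V = 0, rearrange to (I - Q) a = r where r[i] = P(i -> X):
  [13/15, -1/5, -1/15, -2/15] . (a_Y, a_Z, a_W, a_U) = 2/15
  [-1/5, 14/15, -3/5, 0] . (a_Y, a_Z, a_W, a_U) = 1/15
  [-1/15, -2/15, 14/15, -1/5] . (a_Y, a_Z, a_W, a_U) = 2/5
  [-1/15, -2/15, 0, 2/3] . (a_Y, a_Z, a_W, a_U) = 1/3

Solving yields:
  a_Y = 475/1053
  a_Z = 215/351
  a_W = 56/81
  a_U = 703/1053

Starting state is Z, so the absorption probability is a_Z = 215/351.

Answer: 215/351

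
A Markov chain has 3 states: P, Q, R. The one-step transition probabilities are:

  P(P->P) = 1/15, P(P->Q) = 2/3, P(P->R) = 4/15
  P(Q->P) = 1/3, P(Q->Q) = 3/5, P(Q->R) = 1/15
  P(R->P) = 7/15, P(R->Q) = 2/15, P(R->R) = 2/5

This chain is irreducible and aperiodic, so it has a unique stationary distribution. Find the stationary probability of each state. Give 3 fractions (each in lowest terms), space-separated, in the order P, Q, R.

The stationary distribution satisfies pi = pi * P, i.e.:
  pi_P = 1/15*pi_P + 1/3*pi_Q + 7/15*pi_R
  pi_Q = 2/3*pi_P + 3/5*pi_Q + 2/15*pi_R
  pi_R = 4/15*pi_P + 1/15*pi_Q + 2/5*pi_R
with normalization: pi_P + pi_Q + pi_R = 1.

Using the first 2 balance equations plus normalization, the linear system A*pi = b is:
  [-14/15, 1/3, 7/15] . pi = 0
  [2/3, -2/5, 2/15] . pi = 0
  [1, 1, 1] . pi = 1

Solving yields:
  pi_P = 13/46
  pi_Q = 49/92
  pi_R = 17/92

Verification (pi * P):
  13/46*1/15 + 49/92*1/3 + 17/92*7/15 = 13/46 = pi_P  (ok)
  13/46*2/3 + 49/92*3/5 + 17/92*2/15 = 49/92 = pi_Q  (ok)
  13/46*4/15 + 49/92*1/15 + 17/92*2/5 = 17/92 = pi_R  (ok)

Answer: 13/46 49/92 17/92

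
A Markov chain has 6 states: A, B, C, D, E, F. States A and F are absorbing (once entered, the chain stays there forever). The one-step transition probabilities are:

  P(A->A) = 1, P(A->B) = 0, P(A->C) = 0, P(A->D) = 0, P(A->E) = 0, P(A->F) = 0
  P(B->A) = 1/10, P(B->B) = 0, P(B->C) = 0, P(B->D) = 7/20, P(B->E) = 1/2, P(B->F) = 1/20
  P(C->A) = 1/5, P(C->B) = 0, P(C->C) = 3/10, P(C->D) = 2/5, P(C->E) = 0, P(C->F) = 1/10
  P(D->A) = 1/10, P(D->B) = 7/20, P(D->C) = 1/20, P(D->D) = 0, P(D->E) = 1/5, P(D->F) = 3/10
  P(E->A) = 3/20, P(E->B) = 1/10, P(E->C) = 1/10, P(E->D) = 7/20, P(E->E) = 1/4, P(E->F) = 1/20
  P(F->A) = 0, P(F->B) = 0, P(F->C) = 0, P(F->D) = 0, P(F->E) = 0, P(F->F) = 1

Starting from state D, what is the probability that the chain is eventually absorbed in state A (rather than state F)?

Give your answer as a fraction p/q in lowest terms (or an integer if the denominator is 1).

Let a_i = P(absorbed in A | start in state i).
Boundary conditions: a_A = 1, a_F = 0.
For each transient state i, a_i = sum_j P(i->j) * a_j:
  a_B = 1/10*a_A + 0*a_B + 0*a_C + 7/20*a_D + 1/2*a_E + 1/20*a_F
  a_C = 1/5*a_A + 0*a_B + 3/10*a_C + 2/5*a_D + 0*a_E + 1/10*a_F
  a_D = 1/10*a_A + 7/20*a_B + 1/20*a_C + 0*a_D + 1/5*a_E + 3/10*a_F
  a_E = 3/20*a_A + 1/10*a_B + 1/10*a_C + 7/20*a_D + 1/4*a_E + 1/20*a_F

Substituting a_A = 1 and a_F = 0, rearrange to (I - Q) a = r where r[i] = P(i -> A):
  [1, 0, -7/20, -1/2] . (a_B, a_C, a_D, a_E) = 1/10
  [0, 7/10, -2/5, 0] . (a_B, a_C, a_D, a_E) = 1/5
  [-7/20, -1/20, 1, -1/5] . (a_B, a_C, a_D, a_E) = 1/10
  [-1/10, -1/10, -7/20, 3/4] . (a_B, a_C, a_D, a_E) = 3/20

Solving yields:
  a_B = 12164/23993
  a_C = 12462/23993
  a_D = 9812/23993
  a_E = 12661/23993

Starting state is D, so the absorption probability is a_D = 9812/23993.

Answer: 9812/23993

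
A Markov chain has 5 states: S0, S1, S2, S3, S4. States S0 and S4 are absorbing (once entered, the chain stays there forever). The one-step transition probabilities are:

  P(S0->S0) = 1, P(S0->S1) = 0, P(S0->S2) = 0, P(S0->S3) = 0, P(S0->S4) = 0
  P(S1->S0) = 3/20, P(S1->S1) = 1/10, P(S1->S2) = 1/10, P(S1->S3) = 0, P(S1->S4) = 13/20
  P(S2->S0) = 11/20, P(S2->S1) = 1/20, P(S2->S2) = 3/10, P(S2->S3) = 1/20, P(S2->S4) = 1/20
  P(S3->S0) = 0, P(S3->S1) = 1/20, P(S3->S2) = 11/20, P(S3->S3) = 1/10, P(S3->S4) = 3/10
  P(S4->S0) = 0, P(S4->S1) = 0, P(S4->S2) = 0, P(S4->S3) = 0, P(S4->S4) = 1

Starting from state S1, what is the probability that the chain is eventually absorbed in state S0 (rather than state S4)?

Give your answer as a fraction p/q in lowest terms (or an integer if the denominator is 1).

Answer: 1119/4300

Derivation:
Let a_i = P(absorbed in S0 | start in state i).
Boundary conditions: a_S0 = 1, a_S4 = 0.
For each transient state i, a_i = sum_j P(i->j) * a_j:
  a_S1 = 3/20*a_S0 + 1/10*a_S1 + 1/10*a_S2 + 0*a_S3 + 13/20*a_S4
  a_S2 = 11/20*a_S0 + 1/20*a_S1 + 3/10*a_S2 + 1/20*a_S3 + 1/20*a_S4
  a_S3 = 0*a_S0 + 1/20*a_S1 + 11/20*a_S2 + 1/10*a_S3 + 3/10*a_S4

Substituting a_S0 = 1 and a_S4 = 0, rearrange to (I - Q) a = r where r[i] = P(i -> S0):
  [9/10, -1/10, 0] . (a_S1, a_S2, a_S3) = 3/20
  [-1/20, 7/10, -1/20] . (a_S1, a_S2, a_S3) = 11/20
  [-1/20, -11/20, 9/10] . (a_S1, a_S2, a_S3) = 0

Solving yields:
  a_S1 = 1119/4300
  a_S2 = 3621/4300
  a_S3 = 91/172

Starting state is S1, so the absorption probability is a_S1 = 1119/4300.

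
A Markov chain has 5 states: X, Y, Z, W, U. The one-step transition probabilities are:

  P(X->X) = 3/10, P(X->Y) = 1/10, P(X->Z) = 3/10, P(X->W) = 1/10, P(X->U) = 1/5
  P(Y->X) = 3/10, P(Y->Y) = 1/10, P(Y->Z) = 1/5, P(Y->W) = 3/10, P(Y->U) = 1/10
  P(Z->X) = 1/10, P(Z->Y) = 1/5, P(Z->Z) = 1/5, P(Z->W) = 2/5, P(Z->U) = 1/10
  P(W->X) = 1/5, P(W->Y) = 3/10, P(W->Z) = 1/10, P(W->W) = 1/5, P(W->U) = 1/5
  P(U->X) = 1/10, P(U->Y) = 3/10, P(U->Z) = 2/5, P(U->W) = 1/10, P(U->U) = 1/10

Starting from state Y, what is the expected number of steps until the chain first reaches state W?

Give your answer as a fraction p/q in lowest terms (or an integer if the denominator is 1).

Let h_i = expected steps to first reach W from state i.
Boundary: h_W = 0.
First-step equations for the other states:
  h_X = 1 + 3/10*h_X + 1/10*h_Y + 3/10*h_Z + 1/10*h_W + 1/5*h_U
  h_Y = 1 + 3/10*h_X + 1/10*h_Y + 1/5*h_Z + 3/10*h_W + 1/10*h_U
  h_Z = 1 + 1/10*h_X + 1/5*h_Y + 1/5*h_Z + 2/5*h_W + 1/10*h_U
  h_U = 1 + 1/10*h_X + 3/10*h_Y + 2/5*h_Z + 1/10*h_W + 1/10*h_U

Substituting h_W = 0 and rearranging gives the linear system (I - Q) h = 1:
  [7/10, -1/10, -3/10, -1/5] . (h_X, h_Y, h_Z, h_U) = 1
  [-3/10, 9/10, -1/5, -1/10] . (h_X, h_Y, h_Z, h_U) = 1
  [-1/10, -1/5, 4/5, -1/10] . (h_X, h_Y, h_Z, h_U) = 1
  [-1/10, -3/10, -2/5, 9/10] . (h_X, h_Y, h_Z, h_U) = 1

Solving yields:
  h_X = 6260/1331
  h_Y = 5220/1331
  h_Z = 4490/1331
  h_U = 5910/1331

Starting state is Y, so the expected hitting time is h_Y = 5220/1331.

Answer: 5220/1331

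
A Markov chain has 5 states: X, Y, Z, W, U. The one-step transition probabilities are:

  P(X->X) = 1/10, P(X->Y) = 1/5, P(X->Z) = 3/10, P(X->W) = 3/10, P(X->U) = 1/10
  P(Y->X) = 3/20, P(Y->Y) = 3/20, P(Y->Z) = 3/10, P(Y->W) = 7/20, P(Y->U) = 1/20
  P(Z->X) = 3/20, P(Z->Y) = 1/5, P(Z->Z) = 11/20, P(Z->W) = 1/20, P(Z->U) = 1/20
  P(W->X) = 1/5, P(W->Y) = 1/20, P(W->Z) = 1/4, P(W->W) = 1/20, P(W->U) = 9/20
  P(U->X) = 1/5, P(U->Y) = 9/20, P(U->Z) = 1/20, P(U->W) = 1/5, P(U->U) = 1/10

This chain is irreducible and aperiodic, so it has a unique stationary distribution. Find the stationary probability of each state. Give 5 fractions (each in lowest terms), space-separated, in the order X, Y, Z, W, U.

Answer: 680/4327 7703/38943 13429/38943 2186/12981 1711/12981

Derivation:
The stationary distribution satisfies pi = pi * P, i.e.:
  pi_X = 1/10*pi_X + 3/20*pi_Y + 3/20*pi_Z + 1/5*pi_W + 1/5*pi_U
  pi_Y = 1/5*pi_X + 3/20*pi_Y + 1/5*pi_Z + 1/20*pi_W + 9/20*pi_U
  pi_Z = 3/10*pi_X + 3/10*pi_Y + 11/20*pi_Z + 1/4*pi_W + 1/20*pi_U
  pi_W = 3/10*pi_X + 7/20*pi_Y + 1/20*pi_Z + 1/20*pi_W + 1/5*pi_U
  pi_U = 1/10*pi_X + 1/20*pi_Y + 1/20*pi_Z + 9/20*pi_W + 1/10*pi_U
with normalization: pi_X + pi_Y + pi_Z + pi_W + pi_U = 1.

Using the first 4 balance equations plus normalization, the linear system A*pi = b is:
  [-9/10, 3/20, 3/20, 1/5, 1/5] . pi = 0
  [1/5, -17/20, 1/5, 1/20, 9/20] . pi = 0
  [3/10, 3/10, -9/20, 1/4, 1/20] . pi = 0
  [3/10, 7/20, 1/20, -19/20, 1/5] . pi = 0
  [1, 1, 1, 1, 1] . pi = 1

Solving yields:
  pi_X = 680/4327
  pi_Y = 7703/38943
  pi_Z = 13429/38943
  pi_W = 2186/12981
  pi_U = 1711/12981

Verification (pi * P):
  680/4327*1/10 + 7703/38943*3/20 + 13429/38943*3/20 + 2186/12981*1/5 + 1711/12981*1/5 = 680/4327 = pi_X  (ok)
  680/4327*1/5 + 7703/38943*3/20 + 13429/38943*1/5 + 2186/12981*1/20 + 1711/12981*9/20 = 7703/38943 = pi_Y  (ok)
  680/4327*3/10 + 7703/38943*3/10 + 13429/38943*11/20 + 2186/12981*1/4 + 1711/12981*1/20 = 13429/38943 = pi_Z  (ok)
  680/4327*3/10 + 7703/38943*7/20 + 13429/38943*1/20 + 2186/12981*1/20 + 1711/12981*1/5 = 2186/12981 = pi_W  (ok)
  680/4327*1/10 + 7703/38943*1/20 + 13429/38943*1/20 + 2186/12981*9/20 + 1711/12981*1/10 = 1711/12981 = pi_U  (ok)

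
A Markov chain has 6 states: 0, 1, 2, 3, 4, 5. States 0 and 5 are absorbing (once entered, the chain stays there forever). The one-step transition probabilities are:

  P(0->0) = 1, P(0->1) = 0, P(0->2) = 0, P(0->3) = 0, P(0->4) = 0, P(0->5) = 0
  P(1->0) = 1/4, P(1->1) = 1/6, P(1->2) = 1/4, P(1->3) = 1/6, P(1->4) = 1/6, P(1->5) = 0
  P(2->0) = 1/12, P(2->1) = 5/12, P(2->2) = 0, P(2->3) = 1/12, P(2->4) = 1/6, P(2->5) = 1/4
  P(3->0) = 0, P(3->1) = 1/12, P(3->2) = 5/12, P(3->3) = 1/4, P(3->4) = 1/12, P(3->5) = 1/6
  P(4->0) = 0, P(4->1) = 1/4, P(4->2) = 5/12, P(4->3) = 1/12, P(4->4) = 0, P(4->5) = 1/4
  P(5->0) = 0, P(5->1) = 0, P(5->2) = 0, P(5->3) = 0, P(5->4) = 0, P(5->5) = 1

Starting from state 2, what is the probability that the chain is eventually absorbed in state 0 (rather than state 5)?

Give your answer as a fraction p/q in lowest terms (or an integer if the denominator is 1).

Answer: 467/1195

Derivation:
Let a_i = P(absorbed in 0 | start in state i).
Boundary conditions: a_0 = 1, a_5 = 0.
For each transient state i, a_i = sum_j P(i->j) * a_j:
  a_1 = 1/4*a_0 + 1/6*a_1 + 1/4*a_2 + 1/6*a_3 + 1/6*a_4 + 0*a_5
  a_2 = 1/12*a_0 + 5/12*a_1 + 0*a_2 + 1/12*a_3 + 1/6*a_4 + 1/4*a_5
  a_3 = 0*a_0 + 1/12*a_1 + 5/12*a_2 + 1/4*a_3 + 1/12*a_4 + 1/6*a_5
  a_4 = 0*a_0 + 1/4*a_1 + 5/12*a_2 + 1/12*a_3 + 0*a_4 + 1/4*a_5

Substituting a_0 = 1 and a_5 = 0, rearrange to (I - Q) a = r where r[i] = P(i -> 0):
  [5/6, -1/4, -1/6, -1/6] . (a_1, a_2, a_3, a_4) = 1/4
  [-5/12, 1, -1/12, -1/6] . (a_1, a_2, a_3, a_4) = 1/12
  [-1/12, -5/12, 3/4, -1/12] . (a_1, a_2, a_3, a_4) = 0
  [-1/4, -5/12, -1/12, 1] . (a_1, a_2, a_3, a_4) = 0

Solving yields:
  a_1 = 1954/3585
  a_2 = 467/1195
  a_3 = 75/239
  a_4 = 1166/3585

Starting state is 2, so the absorption probability is a_2 = 467/1195.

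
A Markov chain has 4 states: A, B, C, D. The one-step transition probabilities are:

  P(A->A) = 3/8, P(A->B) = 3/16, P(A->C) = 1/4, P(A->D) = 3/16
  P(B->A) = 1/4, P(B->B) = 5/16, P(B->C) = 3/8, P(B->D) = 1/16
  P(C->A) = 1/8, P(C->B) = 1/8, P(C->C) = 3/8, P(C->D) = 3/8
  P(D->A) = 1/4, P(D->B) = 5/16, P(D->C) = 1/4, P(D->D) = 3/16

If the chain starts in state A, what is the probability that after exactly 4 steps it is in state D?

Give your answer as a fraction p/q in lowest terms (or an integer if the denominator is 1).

Answer: 1793/8192

Derivation:
Computing P^4 by repeated multiplication:
P^1 =
  A: [3/8, 3/16, 1/4, 3/16]
  B: [1/4, 5/16, 3/8, 1/16]
  C: [1/8, 1/8, 3/8, 3/8]
  D: [1/4, 5/16, 1/4, 3/16]
P^2 =
  A: [17/64, 7/32, 39/128, 27/128]
  B: [15/64, 27/128, 43/128, 7/32]
  C: [7/32, 29/128, 5/16, 31/128]
  D: [1/4, 15/64, 41/128, 25/128]
P^3 =
  A: [251/1024, 455/2048, 323/1024, 445/2048]
  B: [243/1024, 451/2048, 163/512, 459/2048]
  C: [61/256, 29/128, 325/1024, 223/1024]
  D: [247/1024, 453/2048, 327/1024, 447/2048]
P^4 =
  A: [247/1024, 3649/16384, 5197/16384, 1793/8192]
  B: [1965/8192, 457/2048, 5199/16384, 3599/16384]
  C: [1967/8192, 3657/16384, 2605/8192, 3583/16384]
  D: [123/512, 3645/16384, 5203/16384, 225/1024]

(P^4)[A -> D] = 1793/8192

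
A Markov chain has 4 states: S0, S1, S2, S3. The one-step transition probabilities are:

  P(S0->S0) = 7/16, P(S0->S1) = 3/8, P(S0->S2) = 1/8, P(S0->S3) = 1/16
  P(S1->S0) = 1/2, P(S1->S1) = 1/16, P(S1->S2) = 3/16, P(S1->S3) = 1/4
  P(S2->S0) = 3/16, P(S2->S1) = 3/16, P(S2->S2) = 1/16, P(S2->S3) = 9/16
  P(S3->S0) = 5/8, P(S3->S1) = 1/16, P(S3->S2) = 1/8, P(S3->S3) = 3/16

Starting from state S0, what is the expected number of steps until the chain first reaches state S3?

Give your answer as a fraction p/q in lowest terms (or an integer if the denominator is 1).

Let h_i = expected steps to first reach S3 from state i.
Boundary: h_S3 = 0.
First-step equations for the other states:
  h_S0 = 1 + 7/16*h_S0 + 3/8*h_S1 + 1/8*h_S2 + 1/16*h_S3
  h_S1 = 1 + 1/2*h_S0 + 1/16*h_S1 + 3/16*h_S2 + 1/4*h_S3
  h_S2 = 1 + 3/16*h_S0 + 3/16*h_S1 + 1/16*h_S2 + 9/16*h_S3

Substituting h_S3 = 0 and rearranging gives the linear system (I - Q) h = 1:
  [9/16, -3/8, -1/8] . (h_S0, h_S1, h_S2) = 1
  [-1/2, 15/16, -3/16] . (h_S0, h_S1, h_S2) = 1
  [-3/16, -3/16, 15/16] . (h_S0, h_S1, h_S2) = 1

Solving yields:
  h_S0 = 240/43
  h_S1 = 14/3
  h_S2 = 134/43

Starting state is S0, so the expected hitting time is h_S0 = 240/43.

Answer: 240/43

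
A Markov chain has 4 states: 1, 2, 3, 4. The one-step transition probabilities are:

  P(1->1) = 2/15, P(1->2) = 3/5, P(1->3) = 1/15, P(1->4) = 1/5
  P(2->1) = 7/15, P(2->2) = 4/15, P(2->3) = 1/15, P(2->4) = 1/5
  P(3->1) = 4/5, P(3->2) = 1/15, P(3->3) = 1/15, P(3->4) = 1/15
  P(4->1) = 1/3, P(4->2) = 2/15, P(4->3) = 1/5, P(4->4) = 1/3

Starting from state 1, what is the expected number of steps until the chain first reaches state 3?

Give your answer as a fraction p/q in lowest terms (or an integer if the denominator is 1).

Let h_i = expected steps to first reach 3 from state i.
Boundary: h_3 = 0.
First-step equations for the other states:
  h_1 = 1 + 2/15*h_1 + 3/5*h_2 + 1/15*h_3 + 1/5*h_4
  h_2 = 1 + 7/15*h_1 + 4/15*h_2 + 1/15*h_3 + 1/5*h_4
  h_4 = 1 + 1/3*h_1 + 2/15*h_2 + 1/5*h_3 + 1/3*h_4

Substituting h_3 = 0 and rearranging gives the linear system (I - Q) h = 1:
  [13/15, -3/5, -1/5] . (h_1, h_2, h_4) = 1
  [-7/15, 11/15, -1/5] . (h_1, h_2, h_4) = 1
  [-1/3, -2/15, 2/3] . (h_1, h_2, h_4) = 1

Solving yields:
  h_1 = 195/19
  h_2 = 195/19
  h_4 = 165/19

Starting state is 1, so the expected hitting time is h_1 = 195/19.

Answer: 195/19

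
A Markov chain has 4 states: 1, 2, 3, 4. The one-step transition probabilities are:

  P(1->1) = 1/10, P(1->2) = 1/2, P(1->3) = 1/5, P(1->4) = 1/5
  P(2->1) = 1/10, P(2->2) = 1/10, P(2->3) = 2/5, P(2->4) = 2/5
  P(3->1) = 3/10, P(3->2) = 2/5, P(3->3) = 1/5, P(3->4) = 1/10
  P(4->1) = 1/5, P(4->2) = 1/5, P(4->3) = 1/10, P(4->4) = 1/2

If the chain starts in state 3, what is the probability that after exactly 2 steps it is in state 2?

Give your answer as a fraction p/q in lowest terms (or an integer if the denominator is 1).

Answer: 29/100

Derivation:
Computing P^2 by repeated multiplication:
P^1 =
  1: [1/10, 1/2, 1/5, 1/5]
  2: [1/10, 1/10, 2/5, 2/5]
  3: [3/10, 2/5, 1/5, 1/10]
  4: [1/5, 1/5, 1/10, 1/2]
P^2 =
  1: [4/25, 11/50, 7/25, 17/50]
  2: [11/50, 3/10, 9/50, 3/10]
  3: [3/20, 29/100, 27/100, 29/100]
  4: [17/100, 13/50, 19/100, 19/50]

(P^2)[3 -> 2] = 29/100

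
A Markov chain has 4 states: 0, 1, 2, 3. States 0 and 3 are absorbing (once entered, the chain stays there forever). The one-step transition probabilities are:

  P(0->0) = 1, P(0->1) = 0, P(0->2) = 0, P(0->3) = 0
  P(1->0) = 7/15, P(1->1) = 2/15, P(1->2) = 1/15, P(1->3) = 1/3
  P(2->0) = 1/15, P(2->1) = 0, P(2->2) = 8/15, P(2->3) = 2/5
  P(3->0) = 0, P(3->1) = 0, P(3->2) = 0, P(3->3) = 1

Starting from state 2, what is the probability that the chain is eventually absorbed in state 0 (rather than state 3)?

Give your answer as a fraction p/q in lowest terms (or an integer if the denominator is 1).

Answer: 1/7

Derivation:
Let a_i = P(absorbed in 0 | start in state i).
Boundary conditions: a_0 = 1, a_3 = 0.
For each transient state i, a_i = sum_j P(i->j) * a_j:
  a_1 = 7/15*a_0 + 2/15*a_1 + 1/15*a_2 + 1/3*a_3
  a_2 = 1/15*a_0 + 0*a_1 + 8/15*a_2 + 2/5*a_3

Substituting a_0 = 1 and a_3 = 0, rearrange to (I - Q) a = r where r[i] = P(i -> 0):
  [13/15, -1/15] . (a_1, a_2) = 7/15
  [0, 7/15] . (a_1, a_2) = 1/15

Solving yields:
  a_1 = 50/91
  a_2 = 1/7

Starting state is 2, so the absorption probability is a_2 = 1/7.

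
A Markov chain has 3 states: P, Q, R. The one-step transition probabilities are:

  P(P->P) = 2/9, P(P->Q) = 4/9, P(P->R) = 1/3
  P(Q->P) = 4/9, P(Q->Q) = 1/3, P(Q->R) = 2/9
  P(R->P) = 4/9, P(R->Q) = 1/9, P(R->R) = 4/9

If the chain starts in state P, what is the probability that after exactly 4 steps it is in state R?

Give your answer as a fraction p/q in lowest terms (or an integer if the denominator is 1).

Computing P^4 by repeated multiplication:
P^1 =
  P: [2/9, 4/9, 1/3]
  Q: [4/9, 1/3, 2/9]
  R: [4/9, 1/9, 4/9]
P^2 =
  P: [32/81, 23/81, 26/81]
  Q: [28/81, 1/3, 26/81]
  R: [28/81, 23/81, 10/27]
P^3 =
  P: [260/729, 223/729, 82/243]
  Q: [268/729, 73/243, 242/729]
  R: [268/729, 211/729, 250/729]
P^4 =
  P: [2396/6561, 1955/6561, 2210/6561]
  Q: [2380/6561, 73/243, 2210/6561]
  R: [2380/6561, 1955/6561, 742/2187]

(P^4)[P -> R] = 2210/6561

Answer: 2210/6561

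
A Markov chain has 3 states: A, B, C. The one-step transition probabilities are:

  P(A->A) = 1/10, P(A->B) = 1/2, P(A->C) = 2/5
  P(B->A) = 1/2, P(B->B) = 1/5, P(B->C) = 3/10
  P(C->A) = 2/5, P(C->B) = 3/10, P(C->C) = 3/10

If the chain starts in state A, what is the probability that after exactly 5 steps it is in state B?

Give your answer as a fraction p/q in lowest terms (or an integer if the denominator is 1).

Answer: 33663/100000

Derivation:
Computing P^5 by repeated multiplication:
P^1 =
  A: [1/10, 1/2, 2/5]
  B: [1/2, 1/5, 3/10]
  C: [2/5, 3/10, 3/10]
P^2 =
  A: [21/50, 27/100, 31/100]
  B: [27/100, 19/50, 7/20]
  C: [31/100, 7/20, 17/50]
P^3 =
  A: [301/1000, 357/1000, 171/500]
  B: [357/1000, 79/250, 327/1000]
  C: [171/500, 327/1000, 331/1000]
P^4 =
  A: [1727/5000, 649/2000, 3301/10000]
  B: [649/2000, 1699/5000, 3357/10000]
  C: [3301/10000, 3357/10000, 1671/5000]
P^5 =
  A: [32883/100000, 33663/100000, 16727/50000]
  B: [33663/100000, 8273/25000, 6649/20000]
  C: [16727/50000, 6649/20000, 33301/100000]

(P^5)[A -> B] = 33663/100000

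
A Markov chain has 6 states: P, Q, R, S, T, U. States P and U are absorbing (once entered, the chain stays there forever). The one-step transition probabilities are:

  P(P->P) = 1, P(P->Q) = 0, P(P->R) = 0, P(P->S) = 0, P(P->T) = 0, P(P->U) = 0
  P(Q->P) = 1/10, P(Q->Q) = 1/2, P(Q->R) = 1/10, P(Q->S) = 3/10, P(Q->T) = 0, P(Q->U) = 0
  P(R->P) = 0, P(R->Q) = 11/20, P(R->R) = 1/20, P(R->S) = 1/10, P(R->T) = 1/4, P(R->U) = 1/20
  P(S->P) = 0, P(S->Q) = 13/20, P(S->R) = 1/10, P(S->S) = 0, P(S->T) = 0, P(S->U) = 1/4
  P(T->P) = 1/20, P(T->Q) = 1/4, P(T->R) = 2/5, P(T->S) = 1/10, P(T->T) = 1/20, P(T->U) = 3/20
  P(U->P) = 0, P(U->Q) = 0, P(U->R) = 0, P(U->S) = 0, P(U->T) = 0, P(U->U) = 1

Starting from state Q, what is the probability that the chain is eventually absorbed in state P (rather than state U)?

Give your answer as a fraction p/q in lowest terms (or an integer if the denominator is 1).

Let a_i = P(absorbed in P | start in state i).
Boundary conditions: a_P = 1, a_U = 0.
For each transient state i, a_i = sum_j P(i->j) * a_j:
  a_Q = 1/10*a_P + 1/2*a_Q + 1/10*a_R + 3/10*a_S + 0*a_T + 0*a_U
  a_R = 0*a_P + 11/20*a_Q + 1/20*a_R + 1/10*a_S + 1/4*a_T + 1/20*a_U
  a_S = 0*a_P + 13/20*a_Q + 1/10*a_R + 0*a_S + 0*a_T + 1/4*a_U
  a_T = 1/20*a_P + 1/4*a_Q + 2/5*a_R + 1/10*a_S + 1/20*a_T + 3/20*a_U

Substituting a_P = 1 and a_U = 0, rearrange to (I - Q) a = r where r[i] = P(i -> P):
  [1/2, -1/10, -3/10, 0] . (a_Q, a_R, a_S, a_T) = 1/10
  [-11/20, 19/20, -1/10, -1/4] . (a_Q, a_R, a_S, a_T) = 0
  [-13/20, -1/10, 1, 0] . (a_Q, a_R, a_S, a_T) = 0
  [-1/4, -2/5, -1/10, 19/20] . (a_Q, a_R, a_S, a_T) = 1/20

Solving yields:
  a_Q = 6454/12393
  a_R = 5609/12393
  a_S = 4756/12393
  a_T = 5213/12393

Starting state is Q, so the absorption probability is a_Q = 6454/12393.

Answer: 6454/12393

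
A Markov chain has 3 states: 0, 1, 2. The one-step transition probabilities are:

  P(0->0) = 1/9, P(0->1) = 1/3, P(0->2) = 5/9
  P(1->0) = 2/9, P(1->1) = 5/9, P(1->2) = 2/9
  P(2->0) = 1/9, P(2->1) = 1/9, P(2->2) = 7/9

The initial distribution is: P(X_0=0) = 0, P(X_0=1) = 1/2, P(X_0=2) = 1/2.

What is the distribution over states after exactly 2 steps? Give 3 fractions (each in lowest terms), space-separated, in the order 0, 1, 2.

Propagating the distribution step by step (d_{t+1} = d_t * P):
d_0 = (0=0, 1=1/2, 2=1/2)
  d_1[0] = 0*1/9 + 1/2*2/9 + 1/2*1/9 = 1/6
  d_1[1] = 0*1/3 + 1/2*5/9 + 1/2*1/9 = 1/3
  d_1[2] = 0*5/9 + 1/2*2/9 + 1/2*7/9 = 1/2
d_1 = (0=1/6, 1=1/3, 2=1/2)
  d_2[0] = 1/6*1/9 + 1/3*2/9 + 1/2*1/9 = 4/27
  d_2[1] = 1/6*1/3 + 1/3*5/9 + 1/2*1/9 = 8/27
  d_2[2] = 1/6*5/9 + 1/3*2/9 + 1/2*7/9 = 5/9
d_2 = (0=4/27, 1=8/27, 2=5/9)

Answer: 4/27 8/27 5/9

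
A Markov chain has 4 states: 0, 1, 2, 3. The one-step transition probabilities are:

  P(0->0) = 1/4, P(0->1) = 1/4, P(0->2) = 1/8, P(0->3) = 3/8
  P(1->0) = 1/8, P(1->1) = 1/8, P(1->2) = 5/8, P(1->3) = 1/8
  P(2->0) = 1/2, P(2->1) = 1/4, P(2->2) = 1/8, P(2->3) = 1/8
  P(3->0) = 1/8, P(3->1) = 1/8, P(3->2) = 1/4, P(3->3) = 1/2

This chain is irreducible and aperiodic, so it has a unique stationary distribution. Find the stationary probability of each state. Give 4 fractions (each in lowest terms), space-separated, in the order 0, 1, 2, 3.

Answer: 21/83 47/249 64/249 25/83

Derivation:
The stationary distribution satisfies pi = pi * P, i.e.:
  pi_0 = 1/4*pi_0 + 1/8*pi_1 + 1/2*pi_2 + 1/8*pi_3
  pi_1 = 1/4*pi_0 + 1/8*pi_1 + 1/4*pi_2 + 1/8*pi_3
  pi_2 = 1/8*pi_0 + 5/8*pi_1 + 1/8*pi_2 + 1/4*pi_3
  pi_3 = 3/8*pi_0 + 1/8*pi_1 + 1/8*pi_2 + 1/2*pi_3
with normalization: pi_0 + pi_1 + pi_2 + pi_3 = 1.

Using the first 3 balance equations plus normalization, the linear system A*pi = b is:
  [-3/4, 1/8, 1/2, 1/8] . pi = 0
  [1/4, -7/8, 1/4, 1/8] . pi = 0
  [1/8, 5/8, -7/8, 1/4] . pi = 0
  [1, 1, 1, 1] . pi = 1

Solving yields:
  pi_0 = 21/83
  pi_1 = 47/249
  pi_2 = 64/249
  pi_3 = 25/83

Verification (pi * P):
  21/83*1/4 + 47/249*1/8 + 64/249*1/2 + 25/83*1/8 = 21/83 = pi_0  (ok)
  21/83*1/4 + 47/249*1/8 + 64/249*1/4 + 25/83*1/8 = 47/249 = pi_1  (ok)
  21/83*1/8 + 47/249*5/8 + 64/249*1/8 + 25/83*1/4 = 64/249 = pi_2  (ok)
  21/83*3/8 + 47/249*1/8 + 64/249*1/8 + 25/83*1/2 = 25/83 = pi_3  (ok)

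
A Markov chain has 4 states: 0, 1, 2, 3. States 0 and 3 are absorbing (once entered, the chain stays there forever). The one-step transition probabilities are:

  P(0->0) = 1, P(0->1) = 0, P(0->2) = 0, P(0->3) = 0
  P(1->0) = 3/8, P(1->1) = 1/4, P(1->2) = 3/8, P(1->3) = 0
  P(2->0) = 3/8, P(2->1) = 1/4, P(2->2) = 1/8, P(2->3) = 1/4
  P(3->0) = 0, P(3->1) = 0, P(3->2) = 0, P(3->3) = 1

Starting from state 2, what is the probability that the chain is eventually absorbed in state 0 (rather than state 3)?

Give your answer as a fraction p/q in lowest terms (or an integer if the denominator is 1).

Answer: 2/3

Derivation:
Let a_i = P(absorbed in 0 | start in state i).
Boundary conditions: a_0 = 1, a_3 = 0.
For each transient state i, a_i = sum_j P(i->j) * a_j:
  a_1 = 3/8*a_0 + 1/4*a_1 + 3/8*a_2 + 0*a_3
  a_2 = 3/8*a_0 + 1/4*a_1 + 1/8*a_2 + 1/4*a_3

Substituting a_0 = 1 and a_3 = 0, rearrange to (I - Q) a = r where r[i] = P(i -> 0):
  [3/4, -3/8] . (a_1, a_2) = 3/8
  [-1/4, 7/8] . (a_1, a_2) = 3/8

Solving yields:
  a_1 = 5/6
  a_2 = 2/3

Starting state is 2, so the absorption probability is a_2 = 2/3.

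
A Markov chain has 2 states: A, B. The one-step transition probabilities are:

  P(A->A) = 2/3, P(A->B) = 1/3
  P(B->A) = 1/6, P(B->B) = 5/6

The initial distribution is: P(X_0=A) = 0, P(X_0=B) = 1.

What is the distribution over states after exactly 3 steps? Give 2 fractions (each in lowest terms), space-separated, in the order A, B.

Propagating the distribution step by step (d_{t+1} = d_t * P):
d_0 = (A=0, B=1)
  d_1[A] = 0*2/3 + 1*1/6 = 1/6
  d_1[B] = 0*1/3 + 1*5/6 = 5/6
d_1 = (A=1/6, B=5/6)
  d_2[A] = 1/6*2/3 + 5/6*1/6 = 1/4
  d_2[B] = 1/6*1/3 + 5/6*5/6 = 3/4
d_2 = (A=1/4, B=3/4)
  d_3[A] = 1/4*2/3 + 3/4*1/6 = 7/24
  d_3[B] = 1/4*1/3 + 3/4*5/6 = 17/24
d_3 = (A=7/24, B=17/24)

Answer: 7/24 17/24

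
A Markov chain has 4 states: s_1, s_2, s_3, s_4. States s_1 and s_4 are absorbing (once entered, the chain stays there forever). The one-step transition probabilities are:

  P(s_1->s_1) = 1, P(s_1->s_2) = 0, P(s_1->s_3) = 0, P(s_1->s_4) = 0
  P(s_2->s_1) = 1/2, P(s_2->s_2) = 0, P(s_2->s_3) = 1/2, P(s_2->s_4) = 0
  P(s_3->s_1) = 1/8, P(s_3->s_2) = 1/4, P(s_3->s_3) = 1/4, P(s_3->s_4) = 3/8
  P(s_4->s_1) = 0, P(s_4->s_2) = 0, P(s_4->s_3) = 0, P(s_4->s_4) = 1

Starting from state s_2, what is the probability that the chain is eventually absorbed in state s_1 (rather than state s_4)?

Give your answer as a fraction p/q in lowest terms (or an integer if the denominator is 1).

Answer: 7/10

Derivation:
Let a_i = P(absorbed in s_1 | start in state i).
Boundary conditions: a_s_1 = 1, a_s_4 = 0.
For each transient state i, a_i = sum_j P(i->j) * a_j:
  a_s_2 = 1/2*a_s_1 + 0*a_s_2 + 1/2*a_s_3 + 0*a_s_4
  a_s_3 = 1/8*a_s_1 + 1/4*a_s_2 + 1/4*a_s_3 + 3/8*a_s_4

Substituting a_s_1 = 1 and a_s_4 = 0, rearrange to (I - Q) a = r where r[i] = P(i -> s_1):
  [1, -1/2] . (a_s_2, a_s_3) = 1/2
  [-1/4, 3/4] . (a_s_2, a_s_3) = 1/8

Solving yields:
  a_s_2 = 7/10
  a_s_3 = 2/5

Starting state is s_2, so the absorption probability is a_s_2 = 7/10.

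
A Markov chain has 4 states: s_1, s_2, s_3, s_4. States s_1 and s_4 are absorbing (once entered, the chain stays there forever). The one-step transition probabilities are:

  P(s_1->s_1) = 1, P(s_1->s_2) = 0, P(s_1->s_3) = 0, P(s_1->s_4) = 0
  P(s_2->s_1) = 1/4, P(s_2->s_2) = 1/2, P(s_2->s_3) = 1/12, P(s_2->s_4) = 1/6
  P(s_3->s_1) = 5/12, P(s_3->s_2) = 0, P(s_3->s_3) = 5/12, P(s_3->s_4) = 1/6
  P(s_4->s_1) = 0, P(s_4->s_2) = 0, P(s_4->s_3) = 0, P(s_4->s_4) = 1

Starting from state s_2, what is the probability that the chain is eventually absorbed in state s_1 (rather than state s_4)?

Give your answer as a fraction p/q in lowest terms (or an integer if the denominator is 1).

Let a_i = P(absorbed in s_1 | start in state i).
Boundary conditions: a_s_1 = 1, a_s_4 = 0.
For each transient state i, a_i = sum_j P(i->j) * a_j:
  a_s_2 = 1/4*a_s_1 + 1/2*a_s_2 + 1/12*a_s_3 + 1/6*a_s_4
  a_s_3 = 5/12*a_s_1 + 0*a_s_2 + 5/12*a_s_3 + 1/6*a_s_4

Substituting a_s_1 = 1 and a_s_4 = 0, rearrange to (I - Q) a = r where r[i] = P(i -> s_1):
  [1/2, -1/12] . (a_s_2, a_s_3) = 1/4
  [0, 7/12] . (a_s_2, a_s_3) = 5/12

Solving yields:
  a_s_2 = 13/21
  a_s_3 = 5/7

Starting state is s_2, so the absorption probability is a_s_2 = 13/21.

Answer: 13/21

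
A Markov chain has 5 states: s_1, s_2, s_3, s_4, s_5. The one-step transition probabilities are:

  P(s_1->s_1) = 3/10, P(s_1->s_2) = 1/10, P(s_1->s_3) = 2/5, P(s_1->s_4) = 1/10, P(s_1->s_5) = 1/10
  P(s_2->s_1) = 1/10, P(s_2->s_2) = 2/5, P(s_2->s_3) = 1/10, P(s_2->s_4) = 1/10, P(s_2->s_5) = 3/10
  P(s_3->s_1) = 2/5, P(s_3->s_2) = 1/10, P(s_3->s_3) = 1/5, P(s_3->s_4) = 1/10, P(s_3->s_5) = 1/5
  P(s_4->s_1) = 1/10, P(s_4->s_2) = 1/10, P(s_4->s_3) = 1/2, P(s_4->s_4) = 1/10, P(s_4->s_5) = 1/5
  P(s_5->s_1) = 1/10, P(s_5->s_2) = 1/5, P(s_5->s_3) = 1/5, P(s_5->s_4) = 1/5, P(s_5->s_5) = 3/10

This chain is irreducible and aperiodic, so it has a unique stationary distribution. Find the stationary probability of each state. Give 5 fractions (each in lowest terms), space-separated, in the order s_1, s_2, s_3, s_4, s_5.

The stationary distribution satisfies pi = pi * P, i.e.:
  pi_s_1 = 3/10*pi_s_1 + 1/10*pi_s_2 + 2/5*pi_s_3 + 1/10*pi_s_4 + 1/10*pi_s_5
  pi_s_2 = 1/10*pi_s_1 + 2/5*pi_s_2 + 1/10*pi_s_3 + 1/10*pi_s_4 + 1/5*pi_s_5
  pi_s_3 = 2/5*pi_s_1 + 1/10*pi_s_2 + 1/5*pi_s_3 + 1/2*pi_s_4 + 1/5*pi_s_5
  pi_s_4 = 1/10*pi_s_1 + 1/10*pi_s_2 + 1/10*pi_s_3 + 1/10*pi_s_4 + 1/5*pi_s_5
  pi_s_5 = 1/10*pi_s_1 + 3/10*pi_s_2 + 1/5*pi_s_3 + 1/5*pi_s_4 + 3/10*pi_s_5
with normalization: pi_s_1 + pi_s_2 + pi_s_3 + pi_s_4 + pi_s_5 = 1.

Using the first 4 balance equations plus normalization, the linear system A*pi = b is:
  [-7/10, 1/10, 2/5, 1/10, 1/10] . pi = 0
  [1/10, -3/5, 1/10, 1/10, 1/5] . pi = 0
  [2/5, 1/10, -4/5, 1/2, 1/5] . pi = 0
  [1/10, 1/10, 1/10, -9/10, 1/5] . pi = 0
  [1, 1, 1, 1, 1] . pi = 1

Solving yields:
  pi_s_1 = 1469/6559
  pi_s_2 = 1140/6559
  pi_s_3 = 1731/6559
  pi_s_4 = 114/937
  pi_s_5 = 203/937

Verification (pi * P):
  1469/6559*3/10 + 1140/6559*1/10 + 1731/6559*2/5 + 114/937*1/10 + 203/937*1/10 = 1469/6559 = pi_s_1  (ok)
  1469/6559*1/10 + 1140/6559*2/5 + 1731/6559*1/10 + 114/937*1/10 + 203/937*1/5 = 1140/6559 = pi_s_2  (ok)
  1469/6559*2/5 + 1140/6559*1/10 + 1731/6559*1/5 + 114/937*1/2 + 203/937*1/5 = 1731/6559 = pi_s_3  (ok)
  1469/6559*1/10 + 1140/6559*1/10 + 1731/6559*1/10 + 114/937*1/10 + 203/937*1/5 = 114/937 = pi_s_4  (ok)
  1469/6559*1/10 + 1140/6559*3/10 + 1731/6559*1/5 + 114/937*1/5 + 203/937*3/10 = 203/937 = pi_s_5  (ok)

Answer: 1469/6559 1140/6559 1731/6559 114/937 203/937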